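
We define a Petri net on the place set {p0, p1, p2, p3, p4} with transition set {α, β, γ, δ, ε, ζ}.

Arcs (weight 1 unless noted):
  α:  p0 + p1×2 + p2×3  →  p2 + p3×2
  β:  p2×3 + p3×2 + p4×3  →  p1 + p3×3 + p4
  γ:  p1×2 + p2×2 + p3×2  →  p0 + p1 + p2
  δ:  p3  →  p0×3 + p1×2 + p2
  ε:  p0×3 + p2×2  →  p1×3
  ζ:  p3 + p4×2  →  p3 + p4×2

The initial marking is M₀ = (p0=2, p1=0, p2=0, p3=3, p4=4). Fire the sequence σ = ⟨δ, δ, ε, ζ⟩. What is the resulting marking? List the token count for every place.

step 1: fire δ:  (p0=2, p1=0, p2=0, p3=3, p4=4) → (p0=5, p1=2, p2=1, p3=2, p4=4)
step 2: fire δ:  (p0=5, p1=2, p2=1, p3=2, p4=4) → (p0=8, p1=4, p2=2, p3=1, p4=4)
step 3: fire ε:  (p0=8, p1=4, p2=2, p3=1, p4=4) → (p0=5, p1=7, p2=0, p3=1, p4=4)
step 4: fire ζ:  (p0=5, p1=7, p2=0, p3=1, p4=4) → (p0=5, p1=7, p2=0, p3=1, p4=4)

(p0=5, p1=7, p2=0, p3=1, p4=4)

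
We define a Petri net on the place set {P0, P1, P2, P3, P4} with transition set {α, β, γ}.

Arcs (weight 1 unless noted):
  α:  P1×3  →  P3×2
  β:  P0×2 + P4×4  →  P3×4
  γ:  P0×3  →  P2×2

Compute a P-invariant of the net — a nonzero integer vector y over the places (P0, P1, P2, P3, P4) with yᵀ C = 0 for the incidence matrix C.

y = (P0:6, P1:2, P2:9, P3:3, P4:0)

Incidence matrix C (rows=places, cols=transitions):
        α    β    γ
   P0   0   -2   -3
   P1  -3    0    0
   P2   0    0    2
   P3   2    4    0
   P4   0   -4    0

Candidate y = [6, 2, 9, 3, 0]; check y·C column-wise:
  col α: 6·0 + 2·-3 + 9·0 + 3·2 = 0
  col β: 6·-2 + 2·0 + 9·0 + 3·4 + 0·-4 = 0
  col γ: 6·-3 + 2·0 + 9·2 + 3·0 = 0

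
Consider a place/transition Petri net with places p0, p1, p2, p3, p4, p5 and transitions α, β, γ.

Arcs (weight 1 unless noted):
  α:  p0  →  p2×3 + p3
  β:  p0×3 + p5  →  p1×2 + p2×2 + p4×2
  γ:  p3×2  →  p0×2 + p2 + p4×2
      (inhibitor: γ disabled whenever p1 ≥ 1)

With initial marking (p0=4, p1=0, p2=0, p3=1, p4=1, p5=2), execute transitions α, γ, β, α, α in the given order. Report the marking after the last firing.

(p0=0, p1=2, p2=12, p3=2, p4=5, p5=1)

step 1: fire α:  (p0=4, p1=0, p2=0, p3=1, p4=1, p5=2) → (p0=3, p1=0, p2=3, p3=2, p4=1, p5=2)
step 2: fire γ:  (p0=3, p1=0, p2=3, p3=2, p4=1, p5=2) → (p0=5, p1=0, p2=4, p3=0, p4=3, p5=2)
step 3: fire β:  (p0=5, p1=0, p2=4, p3=0, p4=3, p5=2) → (p0=2, p1=2, p2=6, p3=0, p4=5, p5=1)
step 4: fire α:  (p0=2, p1=2, p2=6, p3=0, p4=5, p5=1) → (p0=1, p1=2, p2=9, p3=1, p4=5, p5=1)
step 5: fire α:  (p0=1, p1=2, p2=9, p3=1, p4=5, p5=1) → (p0=0, p1=2, p2=12, p3=2, p4=5, p5=1)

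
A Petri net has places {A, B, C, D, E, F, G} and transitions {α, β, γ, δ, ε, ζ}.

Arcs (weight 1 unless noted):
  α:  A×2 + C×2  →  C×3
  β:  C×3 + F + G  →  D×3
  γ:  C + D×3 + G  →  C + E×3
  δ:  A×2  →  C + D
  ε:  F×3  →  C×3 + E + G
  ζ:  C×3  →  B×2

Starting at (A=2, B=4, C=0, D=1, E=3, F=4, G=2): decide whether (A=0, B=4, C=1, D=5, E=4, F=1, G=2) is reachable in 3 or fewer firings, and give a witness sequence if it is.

NO — not reachable within 3 firings

depth 0: 1 marking
depth 1: 3 markings reached so far
depth 2: 7 markings reached so far
depth 3: 11 markings reached so far
target is not among the 11 markings reachable within 3 steps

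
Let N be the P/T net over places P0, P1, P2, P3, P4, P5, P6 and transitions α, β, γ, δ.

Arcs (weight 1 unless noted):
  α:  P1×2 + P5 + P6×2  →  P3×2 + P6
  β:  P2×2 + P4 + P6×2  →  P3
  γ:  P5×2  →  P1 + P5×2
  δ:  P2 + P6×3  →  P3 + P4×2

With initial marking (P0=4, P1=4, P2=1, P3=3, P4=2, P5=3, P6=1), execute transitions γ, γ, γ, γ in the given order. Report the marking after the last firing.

(P0=4, P1=8, P2=1, P3=3, P4=2, P5=3, P6=1)

step 1: fire γ:  (P0=4, P1=4, P2=1, P3=3, P4=2, P5=3, P6=1) → (P0=4, P1=5, P2=1, P3=3, P4=2, P5=3, P6=1)
step 2: fire γ:  (P0=4, P1=5, P2=1, P3=3, P4=2, P5=3, P6=1) → (P0=4, P1=6, P2=1, P3=3, P4=2, P5=3, P6=1)
step 3: fire γ:  (P0=4, P1=6, P2=1, P3=3, P4=2, P5=3, P6=1) → (P0=4, P1=7, P2=1, P3=3, P4=2, P5=3, P6=1)
step 4: fire γ:  (P0=4, P1=7, P2=1, P3=3, P4=2, P5=3, P6=1) → (P0=4, P1=8, P2=1, P3=3, P4=2, P5=3, P6=1)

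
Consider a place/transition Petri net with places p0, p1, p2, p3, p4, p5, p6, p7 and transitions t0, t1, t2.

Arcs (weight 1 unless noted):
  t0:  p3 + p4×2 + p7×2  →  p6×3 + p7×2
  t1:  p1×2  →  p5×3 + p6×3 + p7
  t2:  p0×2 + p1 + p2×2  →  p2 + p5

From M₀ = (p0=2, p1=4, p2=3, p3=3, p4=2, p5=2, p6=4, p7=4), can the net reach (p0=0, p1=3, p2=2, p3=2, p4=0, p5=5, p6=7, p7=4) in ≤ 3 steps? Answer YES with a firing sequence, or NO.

depth 0: 1 marking
depth 1: 4 markings reached so far
depth 2: 8 markings reached so far
depth 3: 10 markings reached so far
target is not among the 10 markings reachable within 3 steps

NO — not reachable within 3 firings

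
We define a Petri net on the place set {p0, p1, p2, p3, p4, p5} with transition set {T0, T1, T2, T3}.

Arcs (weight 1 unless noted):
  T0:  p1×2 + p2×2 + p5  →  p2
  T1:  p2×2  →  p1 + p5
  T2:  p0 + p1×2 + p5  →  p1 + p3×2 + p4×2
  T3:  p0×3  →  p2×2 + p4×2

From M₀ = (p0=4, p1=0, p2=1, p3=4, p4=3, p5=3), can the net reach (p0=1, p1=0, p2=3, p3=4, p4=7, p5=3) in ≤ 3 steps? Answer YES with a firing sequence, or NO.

NO — not reachable within 3 firings

depth 0: 1 marking
depth 1: 2 markings reached so far
depth 2: 3 markings reached so far
depth 3: 3 markings reached so far
(frontier empty at depth 3; search complete)
target is not among the 3 markings reachable within 3 steps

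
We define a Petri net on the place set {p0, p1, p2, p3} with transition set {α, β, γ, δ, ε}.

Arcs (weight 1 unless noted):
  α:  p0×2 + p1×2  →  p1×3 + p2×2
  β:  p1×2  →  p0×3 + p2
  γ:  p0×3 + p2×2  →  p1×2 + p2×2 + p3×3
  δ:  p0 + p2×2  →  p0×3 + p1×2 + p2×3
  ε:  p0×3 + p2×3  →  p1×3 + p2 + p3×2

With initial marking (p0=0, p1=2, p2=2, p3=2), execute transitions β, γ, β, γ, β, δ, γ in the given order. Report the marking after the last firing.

step 1: fire β:  (p0=0, p1=2, p2=2, p3=2) → (p0=3, p1=0, p2=3, p3=2)
step 2: fire γ:  (p0=3, p1=0, p2=3, p3=2) → (p0=0, p1=2, p2=3, p3=5)
step 3: fire β:  (p0=0, p1=2, p2=3, p3=5) → (p0=3, p1=0, p2=4, p3=5)
step 4: fire γ:  (p0=3, p1=0, p2=4, p3=5) → (p0=0, p1=2, p2=4, p3=8)
step 5: fire β:  (p0=0, p1=2, p2=4, p3=8) → (p0=3, p1=0, p2=5, p3=8)
step 6: fire δ:  (p0=3, p1=0, p2=5, p3=8) → (p0=5, p1=2, p2=6, p3=8)
step 7: fire γ:  (p0=5, p1=2, p2=6, p3=8) → (p0=2, p1=4, p2=6, p3=11)

(p0=2, p1=4, p2=6, p3=11)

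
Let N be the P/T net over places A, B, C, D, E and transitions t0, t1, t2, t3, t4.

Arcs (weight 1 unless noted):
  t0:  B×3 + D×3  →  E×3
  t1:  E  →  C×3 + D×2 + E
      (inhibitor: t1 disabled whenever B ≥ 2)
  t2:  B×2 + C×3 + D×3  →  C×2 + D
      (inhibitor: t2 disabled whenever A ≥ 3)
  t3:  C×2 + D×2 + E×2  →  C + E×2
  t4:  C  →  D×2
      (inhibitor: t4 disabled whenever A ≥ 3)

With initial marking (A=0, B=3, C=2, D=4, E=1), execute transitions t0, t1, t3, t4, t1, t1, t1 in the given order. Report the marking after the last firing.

step 1: fire t0:  (A=0, B=3, C=2, D=4, E=1) → (A=0, B=0, C=2, D=1, E=4)
step 2: fire t1:  (A=0, B=0, C=2, D=1, E=4) → (A=0, B=0, C=5, D=3, E=4)
step 3: fire t3:  (A=0, B=0, C=5, D=3, E=4) → (A=0, B=0, C=4, D=1, E=4)
step 4: fire t4:  (A=0, B=0, C=4, D=1, E=4) → (A=0, B=0, C=3, D=3, E=4)
step 5: fire t1:  (A=0, B=0, C=3, D=3, E=4) → (A=0, B=0, C=6, D=5, E=4)
step 6: fire t1:  (A=0, B=0, C=6, D=5, E=4) → (A=0, B=0, C=9, D=7, E=4)
step 7: fire t1:  (A=0, B=0, C=9, D=7, E=4) → (A=0, B=0, C=12, D=9, E=4)

(A=0, B=0, C=12, D=9, E=4)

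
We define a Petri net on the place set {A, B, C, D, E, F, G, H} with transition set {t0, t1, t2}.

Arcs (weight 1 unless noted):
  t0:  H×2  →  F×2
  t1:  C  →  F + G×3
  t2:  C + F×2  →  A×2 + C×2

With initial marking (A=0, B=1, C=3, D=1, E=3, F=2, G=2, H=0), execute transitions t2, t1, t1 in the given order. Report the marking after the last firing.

step 1: fire t2:  (A=0, B=1, C=3, D=1, E=3, F=2, G=2, H=0) → (A=2, B=1, C=4, D=1, E=3, F=0, G=2, H=0)
step 2: fire t1:  (A=2, B=1, C=4, D=1, E=3, F=0, G=2, H=0) → (A=2, B=1, C=3, D=1, E=3, F=1, G=5, H=0)
step 3: fire t1:  (A=2, B=1, C=3, D=1, E=3, F=1, G=5, H=0) → (A=2, B=1, C=2, D=1, E=3, F=2, G=8, H=0)

(A=2, B=1, C=2, D=1, E=3, F=2, G=8, H=0)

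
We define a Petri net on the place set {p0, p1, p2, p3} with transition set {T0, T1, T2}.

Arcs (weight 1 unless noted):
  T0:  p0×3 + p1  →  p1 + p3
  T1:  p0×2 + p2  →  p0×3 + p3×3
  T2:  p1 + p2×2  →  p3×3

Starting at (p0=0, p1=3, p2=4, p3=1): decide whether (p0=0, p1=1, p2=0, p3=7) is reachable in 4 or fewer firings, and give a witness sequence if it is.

step 1: fire T2:  (p0=0, p1=3, p2=4, p3=1) → (p0=0, p1=2, p2=2, p3=4)
step 2: fire T2:  (p0=0, p1=2, p2=2, p3=4) → (p0=0, p1=1, p2=0, p3=7)

YES — reachable via ⟨T2, T2⟩ (2 firings)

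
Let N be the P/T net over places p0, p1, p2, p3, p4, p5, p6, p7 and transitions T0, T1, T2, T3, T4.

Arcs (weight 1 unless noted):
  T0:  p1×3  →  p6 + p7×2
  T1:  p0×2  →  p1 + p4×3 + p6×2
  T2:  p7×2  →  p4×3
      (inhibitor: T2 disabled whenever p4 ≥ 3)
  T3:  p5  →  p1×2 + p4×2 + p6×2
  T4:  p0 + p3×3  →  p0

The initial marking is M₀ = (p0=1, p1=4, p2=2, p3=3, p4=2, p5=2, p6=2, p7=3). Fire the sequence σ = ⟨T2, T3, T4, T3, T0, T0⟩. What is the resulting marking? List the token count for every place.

(p0=1, p1=2, p2=2, p3=0, p4=9, p5=0, p6=8, p7=5)

step 1: fire T2:  (p0=1, p1=4, p2=2, p3=3, p4=2, p5=2, p6=2, p7=3) → (p0=1, p1=4, p2=2, p3=3, p4=5, p5=2, p6=2, p7=1)
step 2: fire T3:  (p0=1, p1=4, p2=2, p3=3, p4=5, p5=2, p6=2, p7=1) → (p0=1, p1=6, p2=2, p3=3, p4=7, p5=1, p6=4, p7=1)
step 3: fire T4:  (p0=1, p1=6, p2=2, p3=3, p4=7, p5=1, p6=4, p7=1) → (p0=1, p1=6, p2=2, p3=0, p4=7, p5=1, p6=4, p7=1)
step 4: fire T3:  (p0=1, p1=6, p2=2, p3=0, p4=7, p5=1, p6=4, p7=1) → (p0=1, p1=8, p2=2, p3=0, p4=9, p5=0, p6=6, p7=1)
step 5: fire T0:  (p0=1, p1=8, p2=2, p3=0, p4=9, p5=0, p6=6, p7=1) → (p0=1, p1=5, p2=2, p3=0, p4=9, p5=0, p6=7, p7=3)
step 6: fire T0:  (p0=1, p1=5, p2=2, p3=0, p4=9, p5=0, p6=7, p7=3) → (p0=1, p1=2, p2=2, p3=0, p4=9, p5=0, p6=8, p7=5)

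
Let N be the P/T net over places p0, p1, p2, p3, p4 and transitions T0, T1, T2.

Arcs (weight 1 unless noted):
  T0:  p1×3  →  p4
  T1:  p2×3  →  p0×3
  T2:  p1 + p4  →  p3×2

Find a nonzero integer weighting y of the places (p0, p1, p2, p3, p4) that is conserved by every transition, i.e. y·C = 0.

y = (p0:1, p1:0, p2:1, p3:0, p4:0)

Incidence matrix C (rows=places, cols=transitions):
       T0   T1   T2
   p0   0    3    0
   p1  -3    0   -1
   p2   0   -3    0
   p3   0    0    2
   p4   1    0   -1

Candidate y = [1, 0, 1, 0, 0]; check y·C column-wise:
  col T0: 1·0 + 0·-3 + 1·0 + 0·1 = 0
  col T1: 1·3 + 1·-3 = 0
  col T2: 1·0 + 0·-1 + 1·0 + 0·2 + 0·-1 = 0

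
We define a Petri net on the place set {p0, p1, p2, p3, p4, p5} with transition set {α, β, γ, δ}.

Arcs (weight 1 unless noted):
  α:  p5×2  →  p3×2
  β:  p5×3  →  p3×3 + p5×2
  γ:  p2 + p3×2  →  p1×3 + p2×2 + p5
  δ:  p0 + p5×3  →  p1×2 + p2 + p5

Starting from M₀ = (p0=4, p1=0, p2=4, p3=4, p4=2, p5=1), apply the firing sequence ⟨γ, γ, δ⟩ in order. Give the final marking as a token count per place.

(p0=3, p1=8, p2=7, p3=0, p4=2, p5=1)

step 1: fire γ:  (p0=4, p1=0, p2=4, p3=4, p4=2, p5=1) → (p0=4, p1=3, p2=5, p3=2, p4=2, p5=2)
step 2: fire γ:  (p0=4, p1=3, p2=5, p3=2, p4=2, p5=2) → (p0=4, p1=6, p2=6, p3=0, p4=2, p5=3)
step 3: fire δ:  (p0=4, p1=6, p2=6, p3=0, p4=2, p5=3) → (p0=3, p1=8, p2=7, p3=0, p4=2, p5=1)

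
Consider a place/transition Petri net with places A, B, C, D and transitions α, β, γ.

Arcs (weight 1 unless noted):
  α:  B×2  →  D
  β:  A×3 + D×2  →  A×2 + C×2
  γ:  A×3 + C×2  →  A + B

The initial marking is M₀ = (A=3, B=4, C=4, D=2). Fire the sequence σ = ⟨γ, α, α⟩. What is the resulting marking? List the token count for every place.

(A=1, B=1, C=2, D=4)

step 1: fire γ:  (A=3, B=4, C=4, D=2) → (A=1, B=5, C=2, D=2)
step 2: fire α:  (A=1, B=5, C=2, D=2) → (A=1, B=3, C=2, D=3)
step 3: fire α:  (A=1, B=3, C=2, D=3) → (A=1, B=1, C=2, D=4)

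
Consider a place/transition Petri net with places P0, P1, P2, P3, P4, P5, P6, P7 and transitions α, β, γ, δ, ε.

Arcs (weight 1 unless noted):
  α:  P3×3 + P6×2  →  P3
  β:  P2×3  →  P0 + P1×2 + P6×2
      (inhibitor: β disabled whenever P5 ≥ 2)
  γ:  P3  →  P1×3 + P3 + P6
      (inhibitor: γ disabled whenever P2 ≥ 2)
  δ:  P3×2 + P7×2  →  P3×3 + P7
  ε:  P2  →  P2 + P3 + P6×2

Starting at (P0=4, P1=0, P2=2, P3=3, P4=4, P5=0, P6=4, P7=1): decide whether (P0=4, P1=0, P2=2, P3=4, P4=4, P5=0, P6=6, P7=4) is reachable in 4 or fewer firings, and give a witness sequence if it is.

depth 0: 1 marking
depth 1: 3 markings reached so far
depth 2: 5 markings reached so far
depth 3: 7 markings reached so far
depth 4: 10 markings reached so far
target is not among the 10 markings reachable within 4 steps

NO — not reachable within 4 firings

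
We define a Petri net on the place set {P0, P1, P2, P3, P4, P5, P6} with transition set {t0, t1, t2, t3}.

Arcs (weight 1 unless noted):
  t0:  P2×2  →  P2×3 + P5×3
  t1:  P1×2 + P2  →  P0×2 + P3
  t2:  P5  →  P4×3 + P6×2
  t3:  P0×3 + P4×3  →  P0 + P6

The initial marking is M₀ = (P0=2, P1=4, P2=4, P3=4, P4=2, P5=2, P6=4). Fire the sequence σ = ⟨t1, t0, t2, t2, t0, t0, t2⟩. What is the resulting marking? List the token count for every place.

(P0=4, P1=2, P2=6, P3=5, P4=11, P5=8, P6=10)

step 1: fire t1:  (P0=2, P1=4, P2=4, P3=4, P4=2, P5=2, P6=4) → (P0=4, P1=2, P2=3, P3=5, P4=2, P5=2, P6=4)
step 2: fire t0:  (P0=4, P1=2, P2=3, P3=5, P4=2, P5=2, P6=4) → (P0=4, P1=2, P2=4, P3=5, P4=2, P5=5, P6=4)
step 3: fire t2:  (P0=4, P1=2, P2=4, P3=5, P4=2, P5=5, P6=4) → (P0=4, P1=2, P2=4, P3=5, P4=5, P5=4, P6=6)
step 4: fire t2:  (P0=4, P1=2, P2=4, P3=5, P4=5, P5=4, P6=6) → (P0=4, P1=2, P2=4, P3=5, P4=8, P5=3, P6=8)
step 5: fire t0:  (P0=4, P1=2, P2=4, P3=5, P4=8, P5=3, P6=8) → (P0=4, P1=2, P2=5, P3=5, P4=8, P5=6, P6=8)
step 6: fire t0:  (P0=4, P1=2, P2=5, P3=5, P4=8, P5=6, P6=8) → (P0=4, P1=2, P2=6, P3=5, P4=8, P5=9, P6=8)
step 7: fire t2:  (P0=4, P1=2, P2=6, P3=5, P4=8, P5=9, P6=8) → (P0=4, P1=2, P2=6, P3=5, P4=11, P5=8, P6=10)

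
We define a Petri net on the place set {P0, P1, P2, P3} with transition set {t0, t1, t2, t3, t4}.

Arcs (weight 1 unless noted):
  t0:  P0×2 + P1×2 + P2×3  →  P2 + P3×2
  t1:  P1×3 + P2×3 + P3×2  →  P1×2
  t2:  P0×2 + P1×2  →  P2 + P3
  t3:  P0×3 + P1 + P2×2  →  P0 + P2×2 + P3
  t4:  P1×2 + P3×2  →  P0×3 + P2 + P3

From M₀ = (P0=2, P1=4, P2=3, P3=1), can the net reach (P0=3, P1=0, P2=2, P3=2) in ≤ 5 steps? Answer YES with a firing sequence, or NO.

YES — reachable via ⟨t0, t4⟩ (2 firings)

step 1: fire t0:  (P0=2, P1=4, P2=3, P3=1) → (P0=0, P1=2, P2=1, P3=3)
step 2: fire t4:  (P0=0, P1=2, P2=1, P3=3) → (P0=3, P1=0, P2=2, P3=2)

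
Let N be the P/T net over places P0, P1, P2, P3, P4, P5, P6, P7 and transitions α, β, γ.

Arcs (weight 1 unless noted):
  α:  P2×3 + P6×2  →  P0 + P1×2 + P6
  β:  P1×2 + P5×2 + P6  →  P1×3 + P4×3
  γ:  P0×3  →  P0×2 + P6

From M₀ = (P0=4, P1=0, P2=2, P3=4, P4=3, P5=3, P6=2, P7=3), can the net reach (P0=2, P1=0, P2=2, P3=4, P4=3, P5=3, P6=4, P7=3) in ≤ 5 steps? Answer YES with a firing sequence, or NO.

YES — reachable via ⟨γ, γ⟩ (2 firings)

step 1: fire γ:  (P0=4, P1=0, P2=2, P3=4, P4=3, P5=3, P6=2, P7=3) → (P0=3, P1=0, P2=2, P3=4, P4=3, P5=3, P6=3, P7=3)
step 2: fire γ:  (P0=3, P1=0, P2=2, P3=4, P4=3, P5=3, P6=3, P7=3) → (P0=2, P1=0, P2=2, P3=4, P4=3, P5=3, P6=4, P7=3)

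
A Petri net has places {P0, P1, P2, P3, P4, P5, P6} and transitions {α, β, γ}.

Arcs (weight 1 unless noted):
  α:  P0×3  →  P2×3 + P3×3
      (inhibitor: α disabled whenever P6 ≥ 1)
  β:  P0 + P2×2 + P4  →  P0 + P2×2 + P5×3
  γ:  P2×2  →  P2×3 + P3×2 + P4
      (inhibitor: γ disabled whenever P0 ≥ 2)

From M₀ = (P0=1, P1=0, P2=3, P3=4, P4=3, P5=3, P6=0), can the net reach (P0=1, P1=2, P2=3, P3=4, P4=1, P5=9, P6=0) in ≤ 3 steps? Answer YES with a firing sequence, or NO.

depth 0: 1 marking
depth 1: 3 markings reached so far
depth 2: 6 markings reached so far
depth 3: 10 markings reached so far
target is not among the 10 markings reachable within 3 steps

NO — not reachable within 3 firings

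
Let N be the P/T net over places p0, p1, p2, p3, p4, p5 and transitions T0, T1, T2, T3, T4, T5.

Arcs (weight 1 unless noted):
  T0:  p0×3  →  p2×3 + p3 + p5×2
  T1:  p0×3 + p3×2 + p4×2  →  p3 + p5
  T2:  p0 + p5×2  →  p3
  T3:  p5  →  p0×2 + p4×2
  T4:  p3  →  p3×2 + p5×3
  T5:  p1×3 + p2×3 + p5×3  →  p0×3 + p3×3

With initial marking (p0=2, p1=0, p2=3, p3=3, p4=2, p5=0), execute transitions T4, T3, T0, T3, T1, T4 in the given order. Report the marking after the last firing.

step 1: fire T4:  (p0=2, p1=0, p2=3, p3=3, p4=2, p5=0) → (p0=2, p1=0, p2=3, p3=4, p4=2, p5=3)
step 2: fire T3:  (p0=2, p1=0, p2=3, p3=4, p4=2, p5=3) → (p0=4, p1=0, p2=3, p3=4, p4=4, p5=2)
step 3: fire T0:  (p0=4, p1=0, p2=3, p3=4, p4=4, p5=2) → (p0=1, p1=0, p2=6, p3=5, p4=4, p5=4)
step 4: fire T3:  (p0=1, p1=0, p2=6, p3=5, p4=4, p5=4) → (p0=3, p1=0, p2=6, p3=5, p4=6, p5=3)
step 5: fire T1:  (p0=3, p1=0, p2=6, p3=5, p4=6, p5=3) → (p0=0, p1=0, p2=6, p3=4, p4=4, p5=4)
step 6: fire T4:  (p0=0, p1=0, p2=6, p3=4, p4=4, p5=4) → (p0=0, p1=0, p2=6, p3=5, p4=4, p5=7)

(p0=0, p1=0, p2=6, p3=5, p4=4, p5=7)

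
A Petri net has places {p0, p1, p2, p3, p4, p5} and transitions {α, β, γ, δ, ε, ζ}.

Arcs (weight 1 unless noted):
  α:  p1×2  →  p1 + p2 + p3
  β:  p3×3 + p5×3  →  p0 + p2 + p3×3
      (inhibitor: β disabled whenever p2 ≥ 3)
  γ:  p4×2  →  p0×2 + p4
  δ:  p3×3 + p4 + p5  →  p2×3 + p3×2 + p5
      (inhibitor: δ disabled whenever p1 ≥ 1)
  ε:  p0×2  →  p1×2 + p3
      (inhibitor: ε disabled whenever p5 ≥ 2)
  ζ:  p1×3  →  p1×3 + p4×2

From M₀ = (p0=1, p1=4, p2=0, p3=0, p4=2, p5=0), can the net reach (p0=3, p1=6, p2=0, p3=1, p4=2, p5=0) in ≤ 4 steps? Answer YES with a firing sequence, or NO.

step 1: fire γ:  (p0=1, p1=4, p2=0, p3=0, p4=2, p5=0) → (p0=3, p1=4, p2=0, p3=0, p4=1, p5=0)
step 2: fire ε:  (p0=3, p1=4, p2=0, p3=0, p4=1, p5=0) → (p0=1, p1=6, p2=0, p3=1, p4=1, p5=0)
step 3: fire ζ:  (p0=1, p1=6, p2=0, p3=1, p4=1, p5=0) → (p0=1, p1=6, p2=0, p3=1, p4=3, p5=0)
step 4: fire γ:  (p0=1, p1=6, p2=0, p3=1, p4=3, p5=0) → (p0=3, p1=6, p2=0, p3=1, p4=2, p5=0)

YES — reachable via ⟨γ, ε, ζ, γ⟩ (4 firings)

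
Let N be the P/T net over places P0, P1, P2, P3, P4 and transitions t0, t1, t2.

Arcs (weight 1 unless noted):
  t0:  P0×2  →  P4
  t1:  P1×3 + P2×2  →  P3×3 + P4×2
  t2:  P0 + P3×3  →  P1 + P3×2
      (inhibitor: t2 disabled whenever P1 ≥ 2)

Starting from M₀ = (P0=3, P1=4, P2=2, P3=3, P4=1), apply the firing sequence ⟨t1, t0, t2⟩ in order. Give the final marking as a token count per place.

step 1: fire t1:  (P0=3, P1=4, P2=2, P3=3, P4=1) → (P0=3, P1=1, P2=0, P3=6, P4=3)
step 2: fire t0:  (P0=3, P1=1, P2=0, P3=6, P4=3) → (P0=1, P1=1, P2=0, P3=6, P4=4)
step 3: fire t2:  (P0=1, P1=1, P2=0, P3=6, P4=4) → (P0=0, P1=2, P2=0, P3=5, P4=4)

(P0=0, P1=2, P2=0, P3=5, P4=4)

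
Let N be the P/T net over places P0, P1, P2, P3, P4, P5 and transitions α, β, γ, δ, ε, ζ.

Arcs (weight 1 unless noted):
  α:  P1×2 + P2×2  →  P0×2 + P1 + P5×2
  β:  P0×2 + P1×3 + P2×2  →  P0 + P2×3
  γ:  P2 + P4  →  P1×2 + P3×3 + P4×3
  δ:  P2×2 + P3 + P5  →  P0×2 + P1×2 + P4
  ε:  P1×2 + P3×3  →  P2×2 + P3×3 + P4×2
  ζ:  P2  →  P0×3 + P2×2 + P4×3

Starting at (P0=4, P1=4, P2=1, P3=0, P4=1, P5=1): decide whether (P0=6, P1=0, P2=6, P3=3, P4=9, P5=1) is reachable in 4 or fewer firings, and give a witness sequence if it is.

NO — not reachable within 4 firings

depth 0: 1 marking
depth 1: 3 markings reached so far
depth 2: 8 markings reached so far
depth 3: 20 markings reached so far
depth 4: 45 markings reached so far
target is not among the 45 markings reachable within 4 steps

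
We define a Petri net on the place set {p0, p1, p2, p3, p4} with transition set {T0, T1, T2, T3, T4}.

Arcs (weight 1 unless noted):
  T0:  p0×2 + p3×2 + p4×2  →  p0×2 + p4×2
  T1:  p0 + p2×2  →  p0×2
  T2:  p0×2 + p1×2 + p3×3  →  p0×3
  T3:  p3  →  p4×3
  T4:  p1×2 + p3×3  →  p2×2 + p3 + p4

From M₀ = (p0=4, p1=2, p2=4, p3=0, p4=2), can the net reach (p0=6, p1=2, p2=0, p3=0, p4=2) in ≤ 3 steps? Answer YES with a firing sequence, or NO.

YES — reachable via ⟨T1, T1⟩ (2 firings)

step 1: fire T1:  (p0=4, p1=2, p2=4, p3=0, p4=2) → (p0=5, p1=2, p2=2, p3=0, p4=2)
step 2: fire T1:  (p0=5, p1=2, p2=2, p3=0, p4=2) → (p0=6, p1=2, p2=0, p3=0, p4=2)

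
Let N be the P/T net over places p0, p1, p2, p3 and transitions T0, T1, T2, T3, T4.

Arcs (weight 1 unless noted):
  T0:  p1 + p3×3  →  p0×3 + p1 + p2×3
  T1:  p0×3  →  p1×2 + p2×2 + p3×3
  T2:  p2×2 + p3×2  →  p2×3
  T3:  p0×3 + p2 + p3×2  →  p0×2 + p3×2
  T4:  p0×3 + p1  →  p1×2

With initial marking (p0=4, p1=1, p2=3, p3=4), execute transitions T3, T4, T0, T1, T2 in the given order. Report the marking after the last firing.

(p0=0, p1=4, p2=8, p3=2)

step 1: fire T3:  (p0=4, p1=1, p2=3, p3=4) → (p0=3, p1=1, p2=2, p3=4)
step 2: fire T4:  (p0=3, p1=1, p2=2, p3=4) → (p0=0, p1=2, p2=2, p3=4)
step 3: fire T0:  (p0=0, p1=2, p2=2, p3=4) → (p0=3, p1=2, p2=5, p3=1)
step 4: fire T1:  (p0=3, p1=2, p2=5, p3=1) → (p0=0, p1=4, p2=7, p3=4)
step 5: fire T2:  (p0=0, p1=4, p2=7, p3=4) → (p0=0, p1=4, p2=8, p3=2)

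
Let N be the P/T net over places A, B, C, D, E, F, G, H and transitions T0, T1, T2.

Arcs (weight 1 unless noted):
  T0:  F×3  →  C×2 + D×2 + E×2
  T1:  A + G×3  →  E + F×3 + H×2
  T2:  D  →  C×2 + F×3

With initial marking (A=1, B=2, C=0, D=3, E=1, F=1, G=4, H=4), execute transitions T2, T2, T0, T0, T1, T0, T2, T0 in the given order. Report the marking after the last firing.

(A=0, B=2, C=14, D=8, E=10, F=1, G=1, H=6)

step 1: fire T2:  (A=1, B=2, C=0, D=3, E=1, F=1, G=4, H=4) → (A=1, B=2, C=2, D=2, E=1, F=4, G=4, H=4)
step 2: fire T2:  (A=1, B=2, C=2, D=2, E=1, F=4, G=4, H=4) → (A=1, B=2, C=4, D=1, E=1, F=7, G=4, H=4)
step 3: fire T0:  (A=1, B=2, C=4, D=1, E=1, F=7, G=4, H=4) → (A=1, B=2, C=6, D=3, E=3, F=4, G=4, H=4)
step 4: fire T0:  (A=1, B=2, C=6, D=3, E=3, F=4, G=4, H=4) → (A=1, B=2, C=8, D=5, E=5, F=1, G=4, H=4)
step 5: fire T1:  (A=1, B=2, C=8, D=5, E=5, F=1, G=4, H=4) → (A=0, B=2, C=8, D=5, E=6, F=4, G=1, H=6)
step 6: fire T0:  (A=0, B=2, C=8, D=5, E=6, F=4, G=1, H=6) → (A=0, B=2, C=10, D=7, E=8, F=1, G=1, H=6)
step 7: fire T2:  (A=0, B=2, C=10, D=7, E=8, F=1, G=1, H=6) → (A=0, B=2, C=12, D=6, E=8, F=4, G=1, H=6)
step 8: fire T0:  (A=0, B=2, C=12, D=6, E=8, F=4, G=1, H=6) → (A=0, B=2, C=14, D=8, E=10, F=1, G=1, H=6)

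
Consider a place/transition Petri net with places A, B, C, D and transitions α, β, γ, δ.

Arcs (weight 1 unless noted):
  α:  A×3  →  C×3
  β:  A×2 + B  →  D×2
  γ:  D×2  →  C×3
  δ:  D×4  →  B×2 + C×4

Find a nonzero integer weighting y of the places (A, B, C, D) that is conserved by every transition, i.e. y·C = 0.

Incidence matrix C (rows=places, cols=transitions):
        α    β    γ    δ
    A  -3   -2    0    0
    B   0   -1    0    2
    C   3    0    3    4
    D   0    2   -2   -4

Candidate y = [2, 2, 2, 3]; check y·C column-wise:
  col α: 2·-3 + 2·0 + 2·3 + 3·0 = 0
  col β: 2·-2 + 2·-1 + 2·0 + 3·2 = 0
  col γ: 2·0 + 2·0 + 2·3 + 3·-2 = 0
  col δ: 2·0 + 2·2 + 2·4 + 3·-4 = 0

y = (A:2, B:2, C:2, D:3)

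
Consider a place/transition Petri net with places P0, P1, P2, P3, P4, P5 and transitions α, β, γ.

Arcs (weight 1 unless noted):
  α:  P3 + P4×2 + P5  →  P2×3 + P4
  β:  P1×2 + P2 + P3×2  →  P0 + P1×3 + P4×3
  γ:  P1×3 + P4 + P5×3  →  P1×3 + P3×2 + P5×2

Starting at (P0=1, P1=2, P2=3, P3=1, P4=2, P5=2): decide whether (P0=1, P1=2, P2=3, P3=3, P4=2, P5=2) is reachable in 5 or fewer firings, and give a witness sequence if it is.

NO — not reachable within 5 firings

depth 0: 1 marking
depth 1: 2 markings reached so far
depth 2: 2 markings reached so far
(frontier empty at depth 2; search complete)
target is not among the 2 markings reachable within 5 steps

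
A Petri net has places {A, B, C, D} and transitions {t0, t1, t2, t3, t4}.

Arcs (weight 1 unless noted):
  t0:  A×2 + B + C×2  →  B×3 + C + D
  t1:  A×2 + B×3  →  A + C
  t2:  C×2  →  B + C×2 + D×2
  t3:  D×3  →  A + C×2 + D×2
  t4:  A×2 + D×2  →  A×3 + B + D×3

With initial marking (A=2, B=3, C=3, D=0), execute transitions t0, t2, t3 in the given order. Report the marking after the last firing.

(A=1, B=6, C=4, D=2)

step 1: fire t0:  (A=2, B=3, C=3, D=0) → (A=0, B=5, C=2, D=1)
step 2: fire t2:  (A=0, B=5, C=2, D=1) → (A=0, B=6, C=2, D=3)
step 3: fire t3:  (A=0, B=6, C=2, D=3) → (A=1, B=6, C=4, D=2)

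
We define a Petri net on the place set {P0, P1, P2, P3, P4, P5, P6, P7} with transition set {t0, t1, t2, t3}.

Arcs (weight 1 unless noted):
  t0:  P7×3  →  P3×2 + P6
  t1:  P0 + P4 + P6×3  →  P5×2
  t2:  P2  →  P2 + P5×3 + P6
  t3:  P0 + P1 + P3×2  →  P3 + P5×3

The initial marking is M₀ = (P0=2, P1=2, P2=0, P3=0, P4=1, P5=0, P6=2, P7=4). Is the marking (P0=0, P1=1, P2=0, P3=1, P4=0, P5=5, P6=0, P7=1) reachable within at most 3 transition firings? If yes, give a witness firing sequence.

step 1: fire t0:  (P0=2, P1=2, P2=0, P3=0, P4=1, P5=0, P6=2, P7=4) → (P0=2, P1=2, P2=0, P3=2, P4=1, P5=0, P6=3, P7=1)
step 2: fire t1:  (P0=2, P1=2, P2=0, P3=2, P4=1, P5=0, P6=3, P7=1) → (P0=1, P1=2, P2=0, P3=2, P4=0, P5=2, P6=0, P7=1)
step 3: fire t3:  (P0=1, P1=2, P2=0, P3=2, P4=0, P5=2, P6=0, P7=1) → (P0=0, P1=1, P2=0, P3=1, P4=0, P5=5, P6=0, P7=1)

YES — reachable via ⟨t0, t1, t3⟩ (3 firings)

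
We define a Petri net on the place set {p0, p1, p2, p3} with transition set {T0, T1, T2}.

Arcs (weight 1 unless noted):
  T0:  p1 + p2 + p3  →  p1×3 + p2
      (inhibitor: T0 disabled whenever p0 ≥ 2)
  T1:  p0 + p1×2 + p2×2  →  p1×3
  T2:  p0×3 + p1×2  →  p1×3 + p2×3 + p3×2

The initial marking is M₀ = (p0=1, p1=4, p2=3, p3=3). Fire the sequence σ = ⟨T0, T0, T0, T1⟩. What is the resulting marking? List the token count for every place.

step 1: fire T0:  (p0=1, p1=4, p2=3, p3=3) → (p0=1, p1=6, p2=3, p3=2)
step 2: fire T0:  (p0=1, p1=6, p2=3, p3=2) → (p0=1, p1=8, p2=3, p3=1)
step 3: fire T0:  (p0=1, p1=8, p2=3, p3=1) → (p0=1, p1=10, p2=3, p3=0)
step 4: fire T1:  (p0=1, p1=10, p2=3, p3=0) → (p0=0, p1=11, p2=1, p3=0)

(p0=0, p1=11, p2=1, p3=0)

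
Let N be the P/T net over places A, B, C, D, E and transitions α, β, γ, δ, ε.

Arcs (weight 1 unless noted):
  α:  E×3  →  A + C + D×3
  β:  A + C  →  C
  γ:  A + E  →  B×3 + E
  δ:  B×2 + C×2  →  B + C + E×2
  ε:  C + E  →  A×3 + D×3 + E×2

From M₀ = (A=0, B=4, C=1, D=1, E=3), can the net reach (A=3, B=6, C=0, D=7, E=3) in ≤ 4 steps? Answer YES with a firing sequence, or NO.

step 1: fire α:  (A=0, B=4, C=1, D=1, E=3) → (A=1, B=4, C=2, D=4, E=0)
step 2: fire δ:  (A=1, B=4, C=2, D=4, E=0) → (A=1, B=3, C=1, D=4, E=2)
step 3: fire γ:  (A=1, B=3, C=1, D=4, E=2) → (A=0, B=6, C=1, D=4, E=2)
step 4: fire ε:  (A=0, B=6, C=1, D=4, E=2) → (A=3, B=6, C=0, D=7, E=3)

YES — reachable via ⟨α, δ, γ, ε⟩ (4 firings)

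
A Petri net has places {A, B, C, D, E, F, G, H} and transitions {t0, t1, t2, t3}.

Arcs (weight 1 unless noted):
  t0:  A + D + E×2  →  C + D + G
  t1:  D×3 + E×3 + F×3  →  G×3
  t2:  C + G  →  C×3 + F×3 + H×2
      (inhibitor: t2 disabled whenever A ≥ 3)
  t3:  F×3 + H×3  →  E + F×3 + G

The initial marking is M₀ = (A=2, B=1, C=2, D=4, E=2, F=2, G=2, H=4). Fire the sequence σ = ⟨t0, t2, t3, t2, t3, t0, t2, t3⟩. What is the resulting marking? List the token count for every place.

step 1: fire t0:  (A=2, B=1, C=2, D=4, E=2, F=2, G=2, H=4) → (A=1, B=1, C=3, D=4, E=0, F=2, G=3, H=4)
step 2: fire t2:  (A=1, B=1, C=3, D=4, E=0, F=2, G=3, H=4) → (A=1, B=1, C=5, D=4, E=0, F=5, G=2, H=6)
step 3: fire t3:  (A=1, B=1, C=5, D=4, E=0, F=5, G=2, H=6) → (A=1, B=1, C=5, D=4, E=1, F=5, G=3, H=3)
step 4: fire t2:  (A=1, B=1, C=5, D=4, E=1, F=5, G=3, H=3) → (A=1, B=1, C=7, D=4, E=1, F=8, G=2, H=5)
step 5: fire t3:  (A=1, B=1, C=7, D=4, E=1, F=8, G=2, H=5) → (A=1, B=1, C=7, D=4, E=2, F=8, G=3, H=2)
step 6: fire t0:  (A=1, B=1, C=7, D=4, E=2, F=8, G=3, H=2) → (A=0, B=1, C=8, D=4, E=0, F=8, G=4, H=2)
step 7: fire t2:  (A=0, B=1, C=8, D=4, E=0, F=8, G=4, H=2) → (A=0, B=1, C=10, D=4, E=0, F=11, G=3, H=4)
step 8: fire t3:  (A=0, B=1, C=10, D=4, E=0, F=11, G=3, H=4) → (A=0, B=1, C=10, D=4, E=1, F=11, G=4, H=1)

(A=0, B=1, C=10, D=4, E=1, F=11, G=4, H=1)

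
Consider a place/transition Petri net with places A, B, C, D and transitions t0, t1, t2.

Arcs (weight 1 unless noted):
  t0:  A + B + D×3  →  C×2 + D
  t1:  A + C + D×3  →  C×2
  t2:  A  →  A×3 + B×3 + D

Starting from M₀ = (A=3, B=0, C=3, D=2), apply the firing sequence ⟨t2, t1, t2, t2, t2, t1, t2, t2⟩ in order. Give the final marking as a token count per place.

step 1: fire t2:  (A=3, B=0, C=3, D=2) → (A=5, B=3, C=3, D=3)
step 2: fire t1:  (A=5, B=3, C=3, D=3) → (A=4, B=3, C=4, D=0)
step 3: fire t2:  (A=4, B=3, C=4, D=0) → (A=6, B=6, C=4, D=1)
step 4: fire t2:  (A=6, B=6, C=4, D=1) → (A=8, B=9, C=4, D=2)
step 5: fire t2:  (A=8, B=9, C=4, D=2) → (A=10, B=12, C=4, D=3)
step 6: fire t1:  (A=10, B=12, C=4, D=3) → (A=9, B=12, C=5, D=0)
step 7: fire t2:  (A=9, B=12, C=5, D=0) → (A=11, B=15, C=5, D=1)
step 8: fire t2:  (A=11, B=15, C=5, D=1) → (A=13, B=18, C=5, D=2)

(A=13, B=18, C=5, D=2)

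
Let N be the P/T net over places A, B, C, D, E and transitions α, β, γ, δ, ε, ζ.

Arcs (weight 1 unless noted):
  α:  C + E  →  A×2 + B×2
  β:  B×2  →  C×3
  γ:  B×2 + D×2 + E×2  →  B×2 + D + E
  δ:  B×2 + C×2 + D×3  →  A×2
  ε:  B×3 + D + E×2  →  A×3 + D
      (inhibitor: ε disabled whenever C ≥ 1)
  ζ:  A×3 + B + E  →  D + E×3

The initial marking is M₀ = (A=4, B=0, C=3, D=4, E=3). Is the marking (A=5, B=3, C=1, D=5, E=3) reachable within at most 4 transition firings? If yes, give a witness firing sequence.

step 1: fire α:  (A=4, B=0, C=3, D=4, E=3) → (A=6, B=2, C=2, D=4, E=2)
step 2: fire α:  (A=6, B=2, C=2, D=4, E=2) → (A=8, B=4, C=1, D=4, E=1)
step 3: fire ζ:  (A=8, B=4, C=1, D=4, E=1) → (A=5, B=3, C=1, D=5, E=3)

YES — reachable via ⟨α, α, ζ⟩ (3 firings)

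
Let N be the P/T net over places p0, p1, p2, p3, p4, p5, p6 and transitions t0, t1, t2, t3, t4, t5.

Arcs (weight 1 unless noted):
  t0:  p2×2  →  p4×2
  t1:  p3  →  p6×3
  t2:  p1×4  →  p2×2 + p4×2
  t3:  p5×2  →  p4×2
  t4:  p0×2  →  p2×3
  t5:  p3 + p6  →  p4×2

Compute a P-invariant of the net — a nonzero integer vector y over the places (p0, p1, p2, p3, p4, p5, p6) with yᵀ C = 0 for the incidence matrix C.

y = (p0:3, p1:2, p2:2, p3:3, p4:2, p5:2, p6:1)

Incidence matrix C (rows=places, cols=transitions):
       t0   t1   t2   t3   t4   t5
   p0   0    0    0    0   -2    0
   p1   0    0   -4    0    0    0
   p2  -2    0    2    0    3    0
   p3   0   -1    0    0    0   -1
   p4   2    0    2    2    0    2
   p5   0    0    0   -2    0    0
   p6   0    3    0    0    0   -1

Candidate y = [3, 2, 2, 3, 2, 2, 1]; check y·C column-wise:
  col t0: 3·0 + 2·0 + 2·-2 + 3·0 + 2·2 + 2·0 + 1·0 = 0
  col t1: 3·0 + 2·0 + 2·0 + 3·-1 + 2·0 + 2·0 + 1·3 = 0
  col t2: 3·0 + 2·-4 + 2·2 + 3·0 + 2·2 + 2·0 + 1·0 = 0
  col t3: 3·0 + 2·0 + 2·0 + 3·0 + 2·2 + 2·-2 + 1·0 = 0
  col t4: 3·-2 + 2·0 + 2·3 + 3·0 + 2·0 + 2·0 + 1·0 = 0
  col t5: 3·0 + 2·0 + 2·0 + 3·-1 + 2·2 + 2·0 + 1·-1 = 0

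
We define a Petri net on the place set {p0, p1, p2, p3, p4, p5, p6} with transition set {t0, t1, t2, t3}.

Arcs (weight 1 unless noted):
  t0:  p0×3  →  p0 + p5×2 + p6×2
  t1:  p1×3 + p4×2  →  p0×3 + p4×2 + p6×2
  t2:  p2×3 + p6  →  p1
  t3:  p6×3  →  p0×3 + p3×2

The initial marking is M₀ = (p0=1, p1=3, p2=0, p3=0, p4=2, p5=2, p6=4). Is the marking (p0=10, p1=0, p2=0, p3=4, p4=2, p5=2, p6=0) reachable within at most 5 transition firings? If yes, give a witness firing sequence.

step 1: fire t1:  (p0=1, p1=3, p2=0, p3=0, p4=2, p5=2, p6=4) → (p0=4, p1=0, p2=0, p3=0, p4=2, p5=2, p6=6)
step 2: fire t3:  (p0=4, p1=0, p2=0, p3=0, p4=2, p5=2, p6=6) → (p0=7, p1=0, p2=0, p3=2, p4=2, p5=2, p6=3)
step 3: fire t3:  (p0=7, p1=0, p2=0, p3=2, p4=2, p5=2, p6=3) → (p0=10, p1=0, p2=0, p3=4, p4=2, p5=2, p6=0)

YES — reachable via ⟨t1, t3, t3⟩ (3 firings)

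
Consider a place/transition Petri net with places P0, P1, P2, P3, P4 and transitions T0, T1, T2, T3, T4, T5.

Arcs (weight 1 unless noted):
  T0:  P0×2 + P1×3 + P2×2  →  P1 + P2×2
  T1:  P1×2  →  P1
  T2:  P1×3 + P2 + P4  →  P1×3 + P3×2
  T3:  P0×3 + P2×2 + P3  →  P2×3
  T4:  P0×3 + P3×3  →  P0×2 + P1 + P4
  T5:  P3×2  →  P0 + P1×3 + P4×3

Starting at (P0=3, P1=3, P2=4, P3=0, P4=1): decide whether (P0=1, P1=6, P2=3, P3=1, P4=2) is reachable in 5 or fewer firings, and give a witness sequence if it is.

YES — reachable via ⟨T2, T5, T2, T3⟩ (4 firings)

step 1: fire T2:  (P0=3, P1=3, P2=4, P3=0, P4=1) → (P0=3, P1=3, P2=3, P3=2, P4=0)
step 2: fire T5:  (P0=3, P1=3, P2=3, P3=2, P4=0) → (P0=4, P1=6, P2=3, P3=0, P4=3)
step 3: fire T2:  (P0=4, P1=6, P2=3, P3=0, P4=3) → (P0=4, P1=6, P2=2, P3=2, P4=2)
step 4: fire T3:  (P0=4, P1=6, P2=2, P3=2, P4=2) → (P0=1, P1=6, P2=3, P3=1, P4=2)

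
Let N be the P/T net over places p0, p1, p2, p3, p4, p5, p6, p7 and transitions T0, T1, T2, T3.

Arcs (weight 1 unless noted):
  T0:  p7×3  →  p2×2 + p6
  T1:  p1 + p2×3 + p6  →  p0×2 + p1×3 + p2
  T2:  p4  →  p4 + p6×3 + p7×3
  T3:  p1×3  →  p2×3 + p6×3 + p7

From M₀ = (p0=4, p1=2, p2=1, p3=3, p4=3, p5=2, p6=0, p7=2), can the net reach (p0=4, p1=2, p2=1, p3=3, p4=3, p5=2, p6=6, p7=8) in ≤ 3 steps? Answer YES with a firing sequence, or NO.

step 1: fire T2:  (p0=4, p1=2, p2=1, p3=3, p4=3, p5=2, p6=0, p7=2) → (p0=4, p1=2, p2=1, p3=3, p4=3, p5=2, p6=3, p7=5)
step 2: fire T2:  (p0=4, p1=2, p2=1, p3=3, p4=3, p5=2, p6=3, p7=5) → (p0=4, p1=2, p2=1, p3=3, p4=3, p5=2, p6=6, p7=8)

YES — reachable via ⟨T2, T2⟩ (2 firings)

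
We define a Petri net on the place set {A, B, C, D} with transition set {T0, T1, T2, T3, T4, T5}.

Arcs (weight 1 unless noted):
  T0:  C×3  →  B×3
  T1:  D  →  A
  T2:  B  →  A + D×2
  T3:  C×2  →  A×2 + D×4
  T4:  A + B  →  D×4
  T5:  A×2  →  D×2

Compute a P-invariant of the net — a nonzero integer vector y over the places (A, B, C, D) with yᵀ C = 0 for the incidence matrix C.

Incidence matrix C (rows=places, cols=transitions):
       T0   T1   T2   T3   T4   T5
    A   0    1    1    2   -1   -2
    B   3    0   -1    0   -1    0
    C  -3    0    0   -2    0    0
    D   0   -1    2    4    4    2

Candidate y = [1, 3, 3, 1]; check y·C column-wise:
  col T0: 1·0 + 3·3 + 3·-3 + 1·0 = 0
  col T1: 1·1 + 3·0 + 3·0 + 1·-1 = 0
  col T2: 1·1 + 3·-1 + 3·0 + 1·2 = 0
  col T3: 1·2 + 3·0 + 3·-2 + 1·4 = 0
  col T4: 1·-1 + 3·-1 + 3·0 + 1·4 = 0
  col T5: 1·-2 + 3·0 + 3·0 + 1·2 = 0

y = (A:1, B:3, C:3, D:1)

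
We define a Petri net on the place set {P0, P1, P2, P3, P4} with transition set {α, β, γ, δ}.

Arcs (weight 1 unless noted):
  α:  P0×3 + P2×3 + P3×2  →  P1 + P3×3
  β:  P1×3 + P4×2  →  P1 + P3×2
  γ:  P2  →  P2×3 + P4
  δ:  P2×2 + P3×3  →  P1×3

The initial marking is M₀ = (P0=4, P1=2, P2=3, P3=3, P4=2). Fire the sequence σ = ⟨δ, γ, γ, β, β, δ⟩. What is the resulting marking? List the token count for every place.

(P0=4, P1=4, P2=3, P3=1, P4=0)

step 1: fire δ:  (P0=4, P1=2, P2=3, P3=3, P4=2) → (P0=4, P1=5, P2=1, P3=0, P4=2)
step 2: fire γ:  (P0=4, P1=5, P2=1, P3=0, P4=2) → (P0=4, P1=5, P2=3, P3=0, P4=3)
step 3: fire γ:  (P0=4, P1=5, P2=3, P3=0, P4=3) → (P0=4, P1=5, P2=5, P3=0, P4=4)
step 4: fire β:  (P0=4, P1=5, P2=5, P3=0, P4=4) → (P0=4, P1=3, P2=5, P3=2, P4=2)
step 5: fire β:  (P0=4, P1=3, P2=5, P3=2, P4=2) → (P0=4, P1=1, P2=5, P3=4, P4=0)
step 6: fire δ:  (P0=4, P1=1, P2=5, P3=4, P4=0) → (P0=4, P1=4, P2=3, P3=1, P4=0)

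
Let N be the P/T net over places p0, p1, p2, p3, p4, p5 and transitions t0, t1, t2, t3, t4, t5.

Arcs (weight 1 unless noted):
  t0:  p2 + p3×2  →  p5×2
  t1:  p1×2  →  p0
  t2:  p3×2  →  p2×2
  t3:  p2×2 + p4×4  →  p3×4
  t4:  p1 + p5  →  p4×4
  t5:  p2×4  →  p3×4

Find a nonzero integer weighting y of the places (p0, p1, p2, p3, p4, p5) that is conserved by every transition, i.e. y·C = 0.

y = (p0:2, p1:1, p2:2, p3:2, p4:1, p5:3)

Incidence matrix C (rows=places, cols=transitions):
       t0   t1   t2   t3   t4   t5
   p0   0    1    0    0    0    0
   p1   0   -2    0    0   -1    0
   p2  -1    0    2   -2    0   -4
   p3  -2    0   -2    4    0    4
   p4   0    0    0   -4    4    0
   p5   2    0    0    0   -1    0

Candidate y = [2, 1, 2, 2, 1, 3]; check y·C column-wise:
  col t0: 2·0 + 1·0 + 2·-1 + 2·-2 + 1·0 + 3·2 = 0
  col t1: 2·1 + 1·-2 + 2·0 + 2·0 + 1·0 + 3·0 = 0
  col t2: 2·0 + 1·0 + 2·2 + 2·-2 + 1·0 + 3·0 = 0
  col t3: 2·0 + 1·0 + 2·-2 + 2·4 + 1·-4 + 3·0 = 0
  col t4: 2·0 + 1·-1 + 2·0 + 2·0 + 1·4 + 3·-1 = 0
  col t5: 2·0 + 1·0 + 2·-4 + 2·4 + 1·0 + 3·0 = 0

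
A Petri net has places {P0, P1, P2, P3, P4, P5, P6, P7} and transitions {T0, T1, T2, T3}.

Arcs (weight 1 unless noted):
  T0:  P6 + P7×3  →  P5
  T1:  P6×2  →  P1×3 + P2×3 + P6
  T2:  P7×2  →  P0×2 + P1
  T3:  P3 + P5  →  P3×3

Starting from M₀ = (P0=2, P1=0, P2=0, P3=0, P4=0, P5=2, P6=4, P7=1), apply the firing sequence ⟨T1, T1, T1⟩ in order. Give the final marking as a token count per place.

step 1: fire T1:  (P0=2, P1=0, P2=0, P3=0, P4=0, P5=2, P6=4, P7=1) → (P0=2, P1=3, P2=3, P3=0, P4=0, P5=2, P6=3, P7=1)
step 2: fire T1:  (P0=2, P1=3, P2=3, P3=0, P4=0, P5=2, P6=3, P7=1) → (P0=2, P1=6, P2=6, P3=0, P4=0, P5=2, P6=2, P7=1)
step 3: fire T1:  (P0=2, P1=6, P2=6, P3=0, P4=0, P5=2, P6=2, P7=1) → (P0=2, P1=9, P2=9, P3=0, P4=0, P5=2, P6=1, P7=1)

(P0=2, P1=9, P2=9, P3=0, P4=0, P5=2, P6=1, P7=1)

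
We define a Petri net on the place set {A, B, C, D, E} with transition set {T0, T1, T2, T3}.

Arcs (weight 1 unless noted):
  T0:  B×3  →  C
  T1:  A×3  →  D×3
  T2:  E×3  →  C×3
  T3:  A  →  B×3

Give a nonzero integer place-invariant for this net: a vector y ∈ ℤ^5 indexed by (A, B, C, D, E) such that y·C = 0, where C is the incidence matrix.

Incidence matrix C (rows=places, cols=transitions):
       T0   T1   T2   T3
    A   0   -3    0   -1
    B  -3    0    0    3
    C   1    0    3    0
    D   0    3    0    0
    E   0    0   -3    0

Candidate y = [3, 1, 3, 3, 3]; check y·C column-wise:
  col T0: 3·0 + 1·-3 + 3·1 + 3·0 + 3·0 = 0
  col T1: 3·-3 + 1·0 + 3·0 + 3·3 + 3·0 = 0
  col T2: 3·0 + 1·0 + 3·3 + 3·0 + 3·-3 = 0
  col T3: 3·-1 + 1·3 + 3·0 + 3·0 + 3·0 = 0

y = (A:3, B:1, C:3, D:3, E:3)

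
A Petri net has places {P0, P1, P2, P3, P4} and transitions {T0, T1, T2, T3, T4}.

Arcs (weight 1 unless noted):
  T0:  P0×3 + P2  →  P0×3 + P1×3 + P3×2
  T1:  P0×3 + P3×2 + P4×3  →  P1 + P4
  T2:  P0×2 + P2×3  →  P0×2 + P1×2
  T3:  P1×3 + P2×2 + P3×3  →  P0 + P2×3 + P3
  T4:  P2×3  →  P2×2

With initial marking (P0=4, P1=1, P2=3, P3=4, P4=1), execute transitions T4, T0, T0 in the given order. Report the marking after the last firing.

step 1: fire T4:  (P0=4, P1=1, P2=3, P3=4, P4=1) → (P0=4, P1=1, P2=2, P3=4, P4=1)
step 2: fire T0:  (P0=4, P1=1, P2=2, P3=4, P4=1) → (P0=4, P1=4, P2=1, P3=6, P4=1)
step 3: fire T0:  (P0=4, P1=4, P2=1, P3=6, P4=1) → (P0=4, P1=7, P2=0, P3=8, P4=1)

(P0=4, P1=7, P2=0, P3=8, P4=1)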